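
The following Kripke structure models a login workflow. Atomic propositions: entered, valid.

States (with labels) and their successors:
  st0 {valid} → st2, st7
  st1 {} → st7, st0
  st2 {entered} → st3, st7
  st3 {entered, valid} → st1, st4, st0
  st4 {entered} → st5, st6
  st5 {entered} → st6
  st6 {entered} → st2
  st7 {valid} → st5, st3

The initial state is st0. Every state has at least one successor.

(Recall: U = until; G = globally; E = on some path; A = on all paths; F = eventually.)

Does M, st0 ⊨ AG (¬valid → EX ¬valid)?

Violated

States satisfying ¬valid → EX ¬valid: {st0, st3, st4, st5, st6, st7}.
States satisfying AG (¬valid → EX ¬valid): ∅.
st1 is reachable from st0 and violates ¬valid → EX ¬valid, so AG fails at st0.
st0 ∉ Sat(AG (¬valid → EX ¬valid)).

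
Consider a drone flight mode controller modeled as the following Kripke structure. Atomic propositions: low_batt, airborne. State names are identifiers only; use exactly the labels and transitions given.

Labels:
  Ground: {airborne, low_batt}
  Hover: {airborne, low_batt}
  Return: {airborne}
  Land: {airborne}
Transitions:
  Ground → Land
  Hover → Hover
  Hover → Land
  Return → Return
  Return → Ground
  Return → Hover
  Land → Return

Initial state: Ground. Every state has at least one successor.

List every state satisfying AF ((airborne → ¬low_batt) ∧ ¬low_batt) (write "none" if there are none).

States satisfying (airborne → ¬low_batt) ∧ ¬low_batt: {Return, Land}.
States satisfying AF ((airborne → ¬low_batt) ∧ ¬low_batt): {Ground, Return, Land}.

{Ground, Return, Land}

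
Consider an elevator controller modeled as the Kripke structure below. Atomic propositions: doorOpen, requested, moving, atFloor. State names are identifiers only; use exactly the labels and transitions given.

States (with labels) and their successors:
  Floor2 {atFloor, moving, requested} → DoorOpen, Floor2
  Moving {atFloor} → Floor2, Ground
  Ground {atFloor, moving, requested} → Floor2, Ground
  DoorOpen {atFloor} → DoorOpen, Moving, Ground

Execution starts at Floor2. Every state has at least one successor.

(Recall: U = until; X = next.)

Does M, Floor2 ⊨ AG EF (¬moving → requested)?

Holds

States satisfying EF (¬moving → requested): {Floor2, Moving, Ground, DoorOpen}.
States satisfying AG EF (¬moving → requested): {Floor2, Moving, Ground, DoorOpen}.
Every state reachable from Floor2 satisfies EF (¬moving → requested).
Floor2 ∈ Sat(AG EF (¬moving → requested)).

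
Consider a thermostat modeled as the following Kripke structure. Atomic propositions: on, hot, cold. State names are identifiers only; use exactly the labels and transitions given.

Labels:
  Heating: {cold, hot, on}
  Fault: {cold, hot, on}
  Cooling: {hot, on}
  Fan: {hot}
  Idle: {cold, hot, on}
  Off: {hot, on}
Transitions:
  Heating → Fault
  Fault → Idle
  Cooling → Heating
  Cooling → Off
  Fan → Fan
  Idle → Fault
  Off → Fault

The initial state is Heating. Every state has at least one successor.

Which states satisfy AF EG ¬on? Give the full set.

{Fan}

States satisfying EG ¬on: {Fan}.
States satisfying AF EG ¬on: {Fan}.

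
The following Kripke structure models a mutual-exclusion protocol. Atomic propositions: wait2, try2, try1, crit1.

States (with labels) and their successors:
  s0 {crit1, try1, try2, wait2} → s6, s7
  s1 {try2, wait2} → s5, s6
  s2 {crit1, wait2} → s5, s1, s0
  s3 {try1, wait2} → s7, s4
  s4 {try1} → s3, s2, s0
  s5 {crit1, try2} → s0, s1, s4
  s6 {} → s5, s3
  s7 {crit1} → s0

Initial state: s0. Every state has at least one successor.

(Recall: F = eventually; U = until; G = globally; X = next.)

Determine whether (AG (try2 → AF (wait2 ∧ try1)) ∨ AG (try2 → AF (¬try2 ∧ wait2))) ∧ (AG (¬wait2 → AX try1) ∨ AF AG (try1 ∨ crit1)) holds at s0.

States satisfying try2 → AF (wait2 ∧ try1): {s0, s2, s3, s4, s6, s7}.
States satisfying AG (try2 → AF (wait2 ∧ try1)): ∅.
States satisfying try2 → AF (¬try2 ∧ wait2): {s2, s3, s4, s6, s7}.
States satisfying AG (try2 → AF (¬try2 ∧ wait2)): ∅.
States satisfying ¬wait2 → AX try1: {s0, s1, s2, s3, s7}.
States satisfying AG (¬wait2 → AX try1): ∅.
States satisfying AG (try1 ∨ crit1): ∅.
States satisfying AF AG (try1 ∨ crit1): ∅.
States satisfying AG (¬wait2 → AX try1) ∨ AF AG (try1 ∨ crit1): ∅.
States satisfying (AG (try2 → AF (wait2 ∧ try1)) ∨ AG (try2 → AF (¬try2 ∧ wait2))) ∧ (AG (¬wait2 → AX try1) ∨ AF AG (try1 ∨ crit1)): ∅.
s0 ∉ Sat((AG (try2 → AF (wait2 ∧ try1)) ∨ AG (try2 → AF (¬try2 ∧ wait2))) ∧ (AG (¬wait2 → AX try1) ∨ AF AG (try1 ∨ crit1))).

Violated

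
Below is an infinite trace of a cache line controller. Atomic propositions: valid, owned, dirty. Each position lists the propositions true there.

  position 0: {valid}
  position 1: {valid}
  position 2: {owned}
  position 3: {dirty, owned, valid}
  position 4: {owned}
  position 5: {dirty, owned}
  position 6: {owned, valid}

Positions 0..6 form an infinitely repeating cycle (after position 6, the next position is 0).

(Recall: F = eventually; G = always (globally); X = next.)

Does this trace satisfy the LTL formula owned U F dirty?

Satisfied

Walking from position 0: F dirty first holds at position 0, and owned holds at every earlier position along the way, so owned U F dirty holds.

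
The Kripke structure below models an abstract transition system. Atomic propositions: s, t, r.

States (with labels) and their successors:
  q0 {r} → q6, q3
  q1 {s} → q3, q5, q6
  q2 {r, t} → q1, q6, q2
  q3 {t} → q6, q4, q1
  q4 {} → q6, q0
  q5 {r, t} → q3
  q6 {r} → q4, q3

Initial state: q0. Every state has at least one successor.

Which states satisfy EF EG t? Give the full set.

States satisfying EG t: {q2}.
States satisfying EF EG t: {q2}.

{q2}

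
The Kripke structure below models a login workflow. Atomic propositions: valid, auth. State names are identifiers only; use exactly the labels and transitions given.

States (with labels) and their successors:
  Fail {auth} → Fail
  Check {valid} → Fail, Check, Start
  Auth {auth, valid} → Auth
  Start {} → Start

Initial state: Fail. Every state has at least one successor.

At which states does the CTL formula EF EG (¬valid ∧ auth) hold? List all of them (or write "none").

States satisfying EG (¬valid ∧ auth): {Fail}.
States satisfying EF EG (¬valid ∧ auth): {Fail, Check}.

{Fail, Check}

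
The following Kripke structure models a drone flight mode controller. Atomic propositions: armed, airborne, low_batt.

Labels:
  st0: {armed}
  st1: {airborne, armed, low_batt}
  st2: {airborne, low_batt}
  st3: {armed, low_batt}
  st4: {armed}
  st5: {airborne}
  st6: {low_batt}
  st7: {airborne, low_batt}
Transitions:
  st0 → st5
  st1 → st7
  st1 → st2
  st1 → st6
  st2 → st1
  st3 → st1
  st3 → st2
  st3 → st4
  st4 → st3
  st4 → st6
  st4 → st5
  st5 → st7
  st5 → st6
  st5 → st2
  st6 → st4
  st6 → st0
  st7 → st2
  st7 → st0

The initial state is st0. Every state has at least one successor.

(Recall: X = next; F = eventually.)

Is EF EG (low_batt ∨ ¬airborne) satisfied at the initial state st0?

Satisfied

States satisfying EG (low_batt ∨ ¬airborne): {st1, st2, st3, st4, st6, st7}.
States satisfying EF EG (low_batt ∨ ¬airborne): {st0, st1, st2, st3, st4, st5, st6, st7}.
Some path from st0 reaches a state where EG (low_batt ∨ ¬airborne) holds.
st0 ∈ Sat(EF EG (low_batt ∨ ¬airborne)).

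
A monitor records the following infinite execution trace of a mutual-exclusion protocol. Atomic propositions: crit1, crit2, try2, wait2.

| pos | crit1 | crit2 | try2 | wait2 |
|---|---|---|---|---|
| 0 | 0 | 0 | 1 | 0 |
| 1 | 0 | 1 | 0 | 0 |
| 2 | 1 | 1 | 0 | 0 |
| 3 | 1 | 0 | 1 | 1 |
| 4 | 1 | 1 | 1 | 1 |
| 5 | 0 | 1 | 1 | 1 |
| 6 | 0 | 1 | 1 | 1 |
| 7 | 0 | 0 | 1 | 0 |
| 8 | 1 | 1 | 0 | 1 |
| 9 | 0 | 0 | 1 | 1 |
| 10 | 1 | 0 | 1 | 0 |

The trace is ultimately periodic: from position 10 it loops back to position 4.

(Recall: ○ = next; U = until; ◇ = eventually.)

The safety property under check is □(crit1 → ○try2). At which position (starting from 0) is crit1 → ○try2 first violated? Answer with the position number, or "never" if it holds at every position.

crit1 → ○try2 holds at every position 0..10, and those are all the positions the trace ever visits, so the invariant □(crit1 → ○try2) is never violated.

never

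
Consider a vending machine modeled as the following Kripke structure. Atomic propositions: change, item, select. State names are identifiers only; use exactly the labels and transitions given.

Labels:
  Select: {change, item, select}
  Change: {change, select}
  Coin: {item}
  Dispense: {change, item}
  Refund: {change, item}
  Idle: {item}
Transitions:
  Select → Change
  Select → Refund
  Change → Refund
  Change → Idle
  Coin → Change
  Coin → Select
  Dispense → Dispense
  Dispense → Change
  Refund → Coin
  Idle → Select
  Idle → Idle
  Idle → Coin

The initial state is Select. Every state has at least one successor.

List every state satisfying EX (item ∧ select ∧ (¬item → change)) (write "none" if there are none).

States satisfying item ∧ select ∧ (¬item → change): {Select}.
States satisfying EX (item ∧ select ∧ (¬item → change)): {Coin, Idle}.

{Coin, Idle}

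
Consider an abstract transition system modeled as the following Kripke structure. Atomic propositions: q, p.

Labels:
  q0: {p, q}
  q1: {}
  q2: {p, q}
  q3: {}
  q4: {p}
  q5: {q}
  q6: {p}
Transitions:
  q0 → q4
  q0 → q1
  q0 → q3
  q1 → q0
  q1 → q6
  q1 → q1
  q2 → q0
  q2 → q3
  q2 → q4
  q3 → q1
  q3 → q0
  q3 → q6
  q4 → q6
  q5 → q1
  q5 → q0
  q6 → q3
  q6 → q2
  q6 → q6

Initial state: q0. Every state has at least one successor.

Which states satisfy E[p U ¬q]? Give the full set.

States satisfying p: {q0, q2, q4, q6}.
States satisfying ¬q: {q1, q3, q4, q6}.
States satisfying E[p U ¬q]: {q0, q1, q2, q3, q4, q6}.

{q0, q1, q2, q3, q4, q6}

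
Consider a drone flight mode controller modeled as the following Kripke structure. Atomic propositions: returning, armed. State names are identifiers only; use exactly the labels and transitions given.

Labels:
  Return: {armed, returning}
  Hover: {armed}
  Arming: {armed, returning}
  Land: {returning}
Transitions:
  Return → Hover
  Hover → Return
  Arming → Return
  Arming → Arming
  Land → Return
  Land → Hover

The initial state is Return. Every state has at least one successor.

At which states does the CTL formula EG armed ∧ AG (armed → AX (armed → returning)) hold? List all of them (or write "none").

States satisfying armed: {Return, Hover, Arming}.
States satisfying EG armed: {Return, Hover, Arming}.
States satisfying armed → AX (armed → returning): {Hover, Arming, Land}.
States satisfying AG (armed → AX (armed → returning)): ∅.
States satisfying EG armed ∧ AG (armed → AX (armed → returning)): ∅.

none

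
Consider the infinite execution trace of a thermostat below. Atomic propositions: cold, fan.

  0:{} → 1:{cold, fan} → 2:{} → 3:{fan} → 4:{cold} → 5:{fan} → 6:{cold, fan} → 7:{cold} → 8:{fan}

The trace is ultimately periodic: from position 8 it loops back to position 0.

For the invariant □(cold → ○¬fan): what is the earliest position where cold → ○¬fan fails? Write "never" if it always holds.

Check cold → ○¬fan at each position in order: 0 ✓, 1 ✓, 2 ✓, 3 ✓.
At position 4 the labels are {cold} and the next position 5 has {fan}, so cold → ○¬fan is false there. This is the first violation.

4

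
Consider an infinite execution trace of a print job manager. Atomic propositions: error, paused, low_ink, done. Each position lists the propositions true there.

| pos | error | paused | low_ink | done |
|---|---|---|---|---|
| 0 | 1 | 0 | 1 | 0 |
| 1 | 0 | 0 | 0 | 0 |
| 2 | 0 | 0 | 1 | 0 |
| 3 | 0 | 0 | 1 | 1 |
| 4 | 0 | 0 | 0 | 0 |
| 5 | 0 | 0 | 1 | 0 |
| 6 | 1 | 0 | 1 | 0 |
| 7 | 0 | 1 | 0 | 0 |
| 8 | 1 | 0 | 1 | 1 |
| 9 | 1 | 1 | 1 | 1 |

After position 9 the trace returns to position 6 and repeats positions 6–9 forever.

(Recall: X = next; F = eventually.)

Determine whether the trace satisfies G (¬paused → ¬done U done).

¬paused → ¬done U done holds at every position 0..9, and those are all positions ever visited, so G (¬paused → ¬done U done) holds.
Positions where ¬paused holds: 0, 1, 2, 3, 4, 5, 6, 8.
Check ¬done U done at each: 0→ok, 1→ok, 2→ok, 3→ok, 4→ok, 5→ok, 6→ok, 8→ok.

Satisfied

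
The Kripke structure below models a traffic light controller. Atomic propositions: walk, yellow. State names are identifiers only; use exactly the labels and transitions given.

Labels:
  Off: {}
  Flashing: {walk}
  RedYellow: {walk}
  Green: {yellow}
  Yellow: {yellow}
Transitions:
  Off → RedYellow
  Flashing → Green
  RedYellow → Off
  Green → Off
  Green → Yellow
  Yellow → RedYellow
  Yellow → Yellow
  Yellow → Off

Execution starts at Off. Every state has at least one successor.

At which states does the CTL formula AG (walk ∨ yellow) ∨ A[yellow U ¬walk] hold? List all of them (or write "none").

States satisfying walk ∨ yellow: {Flashing, RedYellow, Green, Yellow}.
States satisfying AG (walk ∨ yellow): ∅.
States satisfying yellow: {Green, Yellow}.
States satisfying ¬walk: {Off, Green, Yellow}.
States satisfying A[yellow U ¬walk]: {Off, Green, Yellow}.
States satisfying AG (walk ∨ yellow) ∨ A[yellow U ¬walk]: {Off, Green, Yellow}.

{Off, Green, Yellow}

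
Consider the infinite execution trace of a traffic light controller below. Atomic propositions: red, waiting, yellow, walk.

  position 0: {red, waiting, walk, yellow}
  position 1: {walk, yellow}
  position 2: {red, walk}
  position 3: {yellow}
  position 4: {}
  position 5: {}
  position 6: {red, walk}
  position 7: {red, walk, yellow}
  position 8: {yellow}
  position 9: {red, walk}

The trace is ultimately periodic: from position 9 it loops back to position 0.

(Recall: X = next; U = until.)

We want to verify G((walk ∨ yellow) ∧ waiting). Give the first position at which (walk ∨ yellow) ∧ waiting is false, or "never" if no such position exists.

1

Check (walk ∨ yellow) ∧ waiting at each position in order: 0 ✓.
At position 1 the labels are {walk, yellow}, so (walk ∨ yellow) ∧ waiting is false there. This is the first violation.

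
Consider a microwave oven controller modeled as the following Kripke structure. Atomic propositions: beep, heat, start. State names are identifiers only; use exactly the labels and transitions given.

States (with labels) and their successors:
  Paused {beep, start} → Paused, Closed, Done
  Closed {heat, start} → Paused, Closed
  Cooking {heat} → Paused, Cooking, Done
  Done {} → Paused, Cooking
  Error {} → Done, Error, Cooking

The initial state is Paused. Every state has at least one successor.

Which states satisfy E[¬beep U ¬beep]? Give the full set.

{Closed, Cooking, Done, Error}

States satisfying ¬beep: {Closed, Cooking, Done, Error}.
States satisfying E[¬beep U ¬beep]: {Closed, Cooking, Done, Error}.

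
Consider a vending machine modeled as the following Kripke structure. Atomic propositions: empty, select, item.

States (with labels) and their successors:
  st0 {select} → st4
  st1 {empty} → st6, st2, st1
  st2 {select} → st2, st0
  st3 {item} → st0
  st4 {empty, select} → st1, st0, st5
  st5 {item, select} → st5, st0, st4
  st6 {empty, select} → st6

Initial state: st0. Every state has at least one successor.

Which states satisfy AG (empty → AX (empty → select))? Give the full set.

States satisfying empty → AX (empty → select): {st0, st2, st3, st5, st6}.
States satisfying AG (empty → AX (empty → select)): {st6}.

{st6}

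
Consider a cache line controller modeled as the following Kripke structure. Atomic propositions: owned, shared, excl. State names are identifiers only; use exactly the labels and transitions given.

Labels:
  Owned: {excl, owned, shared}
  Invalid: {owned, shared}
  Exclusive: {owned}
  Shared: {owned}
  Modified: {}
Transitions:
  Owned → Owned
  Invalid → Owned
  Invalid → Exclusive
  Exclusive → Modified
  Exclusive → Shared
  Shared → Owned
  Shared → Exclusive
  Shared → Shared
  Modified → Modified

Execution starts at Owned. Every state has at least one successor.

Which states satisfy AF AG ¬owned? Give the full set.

{Modified}

States satisfying AG ¬owned: {Modified}.
States satisfying AF AG ¬owned: {Modified}.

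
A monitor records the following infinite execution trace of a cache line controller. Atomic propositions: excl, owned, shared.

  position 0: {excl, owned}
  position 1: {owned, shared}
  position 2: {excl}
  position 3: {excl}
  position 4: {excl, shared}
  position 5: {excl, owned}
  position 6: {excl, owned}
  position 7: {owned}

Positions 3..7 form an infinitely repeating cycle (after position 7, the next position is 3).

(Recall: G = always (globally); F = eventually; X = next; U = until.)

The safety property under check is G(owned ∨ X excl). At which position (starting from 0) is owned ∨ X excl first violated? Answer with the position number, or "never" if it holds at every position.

never

owned ∨ X excl holds at every position 0..7, and those are all the positions the trace ever visits, so the invariant G(owned ∨ X excl) is never violated.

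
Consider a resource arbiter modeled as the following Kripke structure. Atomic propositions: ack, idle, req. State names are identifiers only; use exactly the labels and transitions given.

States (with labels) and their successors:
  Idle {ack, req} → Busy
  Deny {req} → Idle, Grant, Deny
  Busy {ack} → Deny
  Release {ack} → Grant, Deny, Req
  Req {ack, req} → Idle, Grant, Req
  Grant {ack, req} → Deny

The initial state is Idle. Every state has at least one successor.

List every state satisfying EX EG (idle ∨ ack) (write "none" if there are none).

States satisfying EG (idle ∨ ack): {Release, Req}.
States satisfying EX EG (idle ∨ ack): {Release, Req}.

{Release, Req}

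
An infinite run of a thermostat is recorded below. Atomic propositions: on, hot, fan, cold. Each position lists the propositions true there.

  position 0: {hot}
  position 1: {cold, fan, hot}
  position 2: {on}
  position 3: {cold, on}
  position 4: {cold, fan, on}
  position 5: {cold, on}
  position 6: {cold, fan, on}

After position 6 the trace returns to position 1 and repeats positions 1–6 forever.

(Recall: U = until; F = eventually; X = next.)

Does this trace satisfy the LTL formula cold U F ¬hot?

Yes

Walking from position 0: F ¬hot first holds at position 0, and cold holds at every earlier position along the way, so cold U F ¬hot holds.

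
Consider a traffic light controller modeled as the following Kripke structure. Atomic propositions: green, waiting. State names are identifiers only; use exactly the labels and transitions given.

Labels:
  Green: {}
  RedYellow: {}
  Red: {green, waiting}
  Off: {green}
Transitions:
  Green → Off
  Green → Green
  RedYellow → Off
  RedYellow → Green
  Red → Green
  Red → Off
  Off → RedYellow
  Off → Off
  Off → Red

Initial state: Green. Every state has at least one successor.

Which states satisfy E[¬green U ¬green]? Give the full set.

{Green, RedYellow}

States satisfying ¬green: {Green, RedYellow}.
States satisfying E[¬green U ¬green]: {Green, RedYellow}.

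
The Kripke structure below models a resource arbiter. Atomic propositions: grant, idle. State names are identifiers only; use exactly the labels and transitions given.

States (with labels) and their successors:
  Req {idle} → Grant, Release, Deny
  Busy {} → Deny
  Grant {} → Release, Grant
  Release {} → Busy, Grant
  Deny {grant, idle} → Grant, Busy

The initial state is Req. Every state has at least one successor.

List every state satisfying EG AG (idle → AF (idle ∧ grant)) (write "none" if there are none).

{Busy, Grant, Release, Deny}

States satisfying AG (idle → AF (idle ∧ grant)): {Busy, Grant, Release, Deny}.
States satisfying EG AG (idle → AF (idle ∧ grant)): {Busy, Grant, Release, Deny}.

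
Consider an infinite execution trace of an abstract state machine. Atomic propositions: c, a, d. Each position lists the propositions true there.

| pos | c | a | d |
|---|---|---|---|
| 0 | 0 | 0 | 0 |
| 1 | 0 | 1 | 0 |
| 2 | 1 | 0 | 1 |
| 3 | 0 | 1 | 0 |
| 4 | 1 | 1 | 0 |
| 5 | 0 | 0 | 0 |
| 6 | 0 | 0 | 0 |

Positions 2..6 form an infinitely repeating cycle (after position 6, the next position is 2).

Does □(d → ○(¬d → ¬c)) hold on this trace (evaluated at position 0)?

d → ○(¬d → ¬c) holds at every position 0..6, and those are all positions ever visited, so □(d → ○(¬d → ¬c)) holds.
Positions where d holds: 2.
Check ○(¬d → ¬c) at each: 2→ok.

Yes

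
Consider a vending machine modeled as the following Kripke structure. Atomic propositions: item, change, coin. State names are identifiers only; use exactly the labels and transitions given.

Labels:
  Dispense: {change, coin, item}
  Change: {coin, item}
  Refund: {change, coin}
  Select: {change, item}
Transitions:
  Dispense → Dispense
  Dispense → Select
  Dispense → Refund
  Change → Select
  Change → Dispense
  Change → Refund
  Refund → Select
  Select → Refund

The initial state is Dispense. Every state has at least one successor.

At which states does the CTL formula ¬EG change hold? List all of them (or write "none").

States satisfying change: {Dispense, Refund, Select}.
States satisfying EG change: {Dispense, Refund, Select}.
States satisfying ¬EG change: {Change}.

{Change}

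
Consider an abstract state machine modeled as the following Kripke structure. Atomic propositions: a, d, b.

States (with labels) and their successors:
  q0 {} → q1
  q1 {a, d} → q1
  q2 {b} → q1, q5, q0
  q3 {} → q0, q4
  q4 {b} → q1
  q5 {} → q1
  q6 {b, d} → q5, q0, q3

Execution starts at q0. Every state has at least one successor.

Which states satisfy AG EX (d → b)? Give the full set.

States satisfying EX (d → b): {q2, q3, q6}.
States satisfying AG EX (d → b): ∅.

none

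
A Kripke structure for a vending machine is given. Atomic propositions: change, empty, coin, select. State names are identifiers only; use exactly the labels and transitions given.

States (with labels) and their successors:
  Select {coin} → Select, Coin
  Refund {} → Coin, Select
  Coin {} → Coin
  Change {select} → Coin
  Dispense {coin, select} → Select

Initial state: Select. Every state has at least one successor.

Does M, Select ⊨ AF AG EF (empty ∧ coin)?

Violated

States satisfying AG EF (empty ∧ coin): ∅.
States satisfying AF AG EF (empty ∧ coin): ∅.
There is a path from Select along which AG EF (empty ∧ coin) never holds.
Select ∉ Sat(AF AG EF (empty ∧ coin)).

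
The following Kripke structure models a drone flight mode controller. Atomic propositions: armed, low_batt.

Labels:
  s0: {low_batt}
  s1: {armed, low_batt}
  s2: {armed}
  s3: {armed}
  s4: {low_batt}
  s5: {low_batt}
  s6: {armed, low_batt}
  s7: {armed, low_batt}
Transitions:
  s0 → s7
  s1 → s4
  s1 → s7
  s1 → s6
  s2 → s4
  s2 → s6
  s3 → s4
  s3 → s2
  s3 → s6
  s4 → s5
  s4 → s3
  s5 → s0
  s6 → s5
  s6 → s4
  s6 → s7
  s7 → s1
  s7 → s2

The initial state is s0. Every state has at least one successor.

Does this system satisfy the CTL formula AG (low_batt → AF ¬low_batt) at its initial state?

Violated

States satisfying low_batt → AF ¬low_batt: {s2, s3}.
States satisfying AG (low_batt → AF ¬low_batt): ∅.
s0 is reachable from s0 and violates low_batt → AF ¬low_batt, so AG fails at s0.
s0 ∉ Sat(AG (low_batt → AF ¬low_batt)).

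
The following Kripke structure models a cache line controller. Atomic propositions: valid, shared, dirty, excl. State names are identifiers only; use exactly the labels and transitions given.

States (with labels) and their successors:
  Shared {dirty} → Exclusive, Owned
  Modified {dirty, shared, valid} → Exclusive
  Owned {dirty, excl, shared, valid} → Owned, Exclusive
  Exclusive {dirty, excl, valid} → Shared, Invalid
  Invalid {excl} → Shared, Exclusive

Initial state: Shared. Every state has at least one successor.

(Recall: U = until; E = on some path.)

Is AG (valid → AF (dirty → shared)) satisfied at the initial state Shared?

States satisfying valid → AF (dirty → shared): {Shared, Modified, Owned, Invalid}.
States satisfying AG (valid → AF (dirty → shared)): ∅.
Exclusive is reachable from Shared and violates valid → AF (dirty → shared), so AG fails at Shared.
Shared ∉ Sat(AG (valid → AF (dirty → shared))).

No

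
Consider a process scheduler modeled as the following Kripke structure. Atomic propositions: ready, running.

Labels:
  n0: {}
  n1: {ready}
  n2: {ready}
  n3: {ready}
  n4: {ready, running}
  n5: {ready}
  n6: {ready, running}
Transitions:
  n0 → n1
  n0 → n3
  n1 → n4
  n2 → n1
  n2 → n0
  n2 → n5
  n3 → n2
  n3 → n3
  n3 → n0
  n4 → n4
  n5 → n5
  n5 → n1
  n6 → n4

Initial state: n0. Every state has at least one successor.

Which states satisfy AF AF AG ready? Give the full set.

States satisfying AF AG ready: {n1, n4, n5, n6}.
States satisfying AF AF AG ready: {n1, n4, n5, n6}.

{n1, n4, n5, n6}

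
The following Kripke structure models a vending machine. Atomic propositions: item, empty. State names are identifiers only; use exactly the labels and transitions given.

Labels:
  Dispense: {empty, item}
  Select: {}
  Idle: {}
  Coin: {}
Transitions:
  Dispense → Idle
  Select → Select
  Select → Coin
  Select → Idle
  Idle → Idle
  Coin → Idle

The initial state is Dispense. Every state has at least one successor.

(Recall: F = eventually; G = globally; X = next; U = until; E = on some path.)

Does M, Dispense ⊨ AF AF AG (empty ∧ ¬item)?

No

States satisfying AF AG (empty ∧ ¬item): ∅.
States satisfying AF AF AG (empty ∧ ¬item): ∅.
There is a path from Dispense along which AF AG (empty ∧ ¬item) never holds.
Dispense ∉ Sat(AF AF AG (empty ∧ ¬item)).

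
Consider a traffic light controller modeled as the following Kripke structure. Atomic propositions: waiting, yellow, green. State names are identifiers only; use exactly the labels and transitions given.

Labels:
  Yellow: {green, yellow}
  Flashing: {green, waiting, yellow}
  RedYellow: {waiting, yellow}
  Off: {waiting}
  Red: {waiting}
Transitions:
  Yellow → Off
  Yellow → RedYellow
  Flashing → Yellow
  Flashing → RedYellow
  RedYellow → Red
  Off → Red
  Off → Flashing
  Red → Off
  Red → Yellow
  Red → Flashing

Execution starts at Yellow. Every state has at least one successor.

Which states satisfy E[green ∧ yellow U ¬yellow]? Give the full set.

{Yellow, Flashing, Off, Red}

States satisfying green ∧ yellow: {Yellow, Flashing}.
States satisfying ¬yellow: {Off, Red}.
States satisfying E[green ∧ yellow U ¬yellow]: {Yellow, Flashing, Off, Red}.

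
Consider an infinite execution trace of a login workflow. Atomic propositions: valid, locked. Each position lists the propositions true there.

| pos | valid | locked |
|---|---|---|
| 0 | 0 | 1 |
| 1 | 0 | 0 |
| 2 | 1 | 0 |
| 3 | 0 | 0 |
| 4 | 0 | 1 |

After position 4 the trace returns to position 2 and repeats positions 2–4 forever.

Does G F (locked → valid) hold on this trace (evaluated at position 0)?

Yes

F (locked → valid) holds at every position 0..4, and those are all positions ever visited, so G F (locked → valid) holds.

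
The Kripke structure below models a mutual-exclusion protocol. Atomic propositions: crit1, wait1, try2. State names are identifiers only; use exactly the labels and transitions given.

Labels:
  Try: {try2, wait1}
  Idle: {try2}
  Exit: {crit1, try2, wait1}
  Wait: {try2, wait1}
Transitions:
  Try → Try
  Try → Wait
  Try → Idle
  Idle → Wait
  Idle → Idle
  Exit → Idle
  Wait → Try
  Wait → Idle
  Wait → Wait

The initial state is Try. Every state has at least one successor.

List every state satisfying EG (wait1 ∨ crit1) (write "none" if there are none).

States satisfying wait1 ∨ crit1: {Try, Exit, Wait}.
States satisfying EG (wait1 ∨ crit1): {Try, Wait}.

{Try, Wait}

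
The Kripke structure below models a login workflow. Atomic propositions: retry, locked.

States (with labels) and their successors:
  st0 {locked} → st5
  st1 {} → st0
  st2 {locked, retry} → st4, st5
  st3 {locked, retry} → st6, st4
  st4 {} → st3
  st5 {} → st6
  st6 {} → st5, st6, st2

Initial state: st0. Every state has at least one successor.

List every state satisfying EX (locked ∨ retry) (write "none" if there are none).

States satisfying locked ∨ retry: {st0, st2, st3}.
States satisfying EX (locked ∨ retry): {st1, st4, st6}.

{st1, st4, st6}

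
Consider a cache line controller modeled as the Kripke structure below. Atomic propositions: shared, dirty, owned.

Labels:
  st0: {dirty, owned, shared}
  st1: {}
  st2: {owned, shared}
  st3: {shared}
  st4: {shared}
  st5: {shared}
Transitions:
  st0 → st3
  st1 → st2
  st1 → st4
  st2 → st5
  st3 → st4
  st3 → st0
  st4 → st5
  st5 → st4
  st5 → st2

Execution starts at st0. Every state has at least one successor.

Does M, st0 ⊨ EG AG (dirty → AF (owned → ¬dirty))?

Yes

States satisfying AG (dirty → AF (owned → ¬dirty)): {st0, st1, st2, st3, st4, st5}.
States satisfying EG AG (dirty → AF (owned → ¬dirty)): {st0, st1, st2, st3, st4, st5}.
st0 ∈ Sat(EG AG (dirty → AF (owned → ¬dirty))).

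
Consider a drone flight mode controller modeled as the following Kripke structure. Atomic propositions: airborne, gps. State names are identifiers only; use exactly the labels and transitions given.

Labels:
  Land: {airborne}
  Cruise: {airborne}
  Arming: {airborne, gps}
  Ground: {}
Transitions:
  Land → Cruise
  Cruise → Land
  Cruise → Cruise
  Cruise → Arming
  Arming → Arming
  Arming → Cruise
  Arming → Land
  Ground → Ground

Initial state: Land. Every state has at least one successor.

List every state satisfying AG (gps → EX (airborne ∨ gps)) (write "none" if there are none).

States satisfying gps → EX (airborne ∨ gps): {Land, Cruise, Arming, Ground}.
States satisfying AG (gps → EX (airborne ∨ gps)): {Land, Cruise, Arming, Ground}.

{Land, Cruise, Arming, Ground}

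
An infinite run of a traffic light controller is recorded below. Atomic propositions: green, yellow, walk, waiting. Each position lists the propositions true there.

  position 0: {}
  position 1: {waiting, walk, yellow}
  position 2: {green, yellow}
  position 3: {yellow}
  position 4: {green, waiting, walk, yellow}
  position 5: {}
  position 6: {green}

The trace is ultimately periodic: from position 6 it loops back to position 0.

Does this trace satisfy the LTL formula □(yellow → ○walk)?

yellow → ○walk must hold at every position from 0 onward. It fails at position 1, so □(yellow → ○walk) is false.
Positions where yellow holds: 1, 2, 3, 4.
Check ○walk at each: 1→fails, 2→fails, 3→ok, 4→fails.

Violated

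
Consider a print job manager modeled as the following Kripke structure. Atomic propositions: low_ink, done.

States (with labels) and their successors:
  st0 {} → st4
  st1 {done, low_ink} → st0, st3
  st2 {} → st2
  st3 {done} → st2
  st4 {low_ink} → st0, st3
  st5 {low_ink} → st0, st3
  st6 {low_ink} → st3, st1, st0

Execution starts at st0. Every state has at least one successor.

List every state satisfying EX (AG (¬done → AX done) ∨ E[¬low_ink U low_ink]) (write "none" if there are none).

{st0, st1, st4, st5, st6}

States satisfying AG (¬done → AX done) ∨ E[¬low_ink U low_ink]: {st0, st1, st4, st5, st6}.
States satisfying EX (AG (¬done → AX done) ∨ E[¬low_ink U low_ink]): {st0, st1, st4, st5, st6}.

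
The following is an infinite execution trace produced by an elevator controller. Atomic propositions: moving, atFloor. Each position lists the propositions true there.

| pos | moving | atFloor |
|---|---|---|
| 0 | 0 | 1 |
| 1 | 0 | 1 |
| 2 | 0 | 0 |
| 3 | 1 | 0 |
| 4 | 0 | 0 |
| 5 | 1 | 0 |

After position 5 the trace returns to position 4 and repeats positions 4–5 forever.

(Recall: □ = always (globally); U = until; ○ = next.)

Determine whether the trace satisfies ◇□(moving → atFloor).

Violated

□(moving → atFloor) is false at every position 0..5, so it never becomes true and ◇□(moving → atFloor) fails.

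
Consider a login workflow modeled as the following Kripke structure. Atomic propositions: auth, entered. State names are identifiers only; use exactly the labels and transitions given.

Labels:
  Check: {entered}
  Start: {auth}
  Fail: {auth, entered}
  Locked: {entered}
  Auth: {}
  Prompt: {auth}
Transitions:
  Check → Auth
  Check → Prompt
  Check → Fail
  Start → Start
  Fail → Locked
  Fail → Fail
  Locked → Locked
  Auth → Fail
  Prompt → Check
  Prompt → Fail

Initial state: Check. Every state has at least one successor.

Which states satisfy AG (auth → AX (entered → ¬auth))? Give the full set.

States satisfying auth → AX (entered → ¬auth): {Check, Start, Locked, Auth}.
States satisfying AG (auth → AX (entered → ¬auth)): {Start, Locked}.

{Start, Locked}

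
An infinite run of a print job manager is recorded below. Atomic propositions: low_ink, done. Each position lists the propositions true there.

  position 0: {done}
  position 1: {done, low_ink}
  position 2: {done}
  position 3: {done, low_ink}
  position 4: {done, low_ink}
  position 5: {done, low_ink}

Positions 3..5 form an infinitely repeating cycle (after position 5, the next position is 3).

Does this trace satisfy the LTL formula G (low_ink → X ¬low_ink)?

No

low_ink → X ¬low_ink must hold at every position from 0 onward. It fails at position 3, so G (low_ink → X ¬low_ink) is false.
Positions where low_ink holds: 1, 3, 4, 5.
Check X ¬low_ink at each: 1→ok, 3→fails, 4→fails, 5→fails.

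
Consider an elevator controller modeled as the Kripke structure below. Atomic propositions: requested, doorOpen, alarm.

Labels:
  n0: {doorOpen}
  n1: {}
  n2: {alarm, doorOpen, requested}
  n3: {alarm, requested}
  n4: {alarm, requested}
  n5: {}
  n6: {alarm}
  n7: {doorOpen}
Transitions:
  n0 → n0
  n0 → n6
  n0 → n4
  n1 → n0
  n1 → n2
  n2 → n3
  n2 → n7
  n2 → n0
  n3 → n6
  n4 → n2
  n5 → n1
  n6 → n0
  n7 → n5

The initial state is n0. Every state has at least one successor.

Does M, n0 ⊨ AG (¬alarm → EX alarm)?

No

States satisfying ¬alarm → EX alarm: {n0, n1, n2, n3, n4, n6}.
States satisfying AG (¬alarm → EX alarm): ∅.
n5 is reachable from n0 and violates ¬alarm → EX alarm, so AG fails at n0.
n0 ∉ Sat(AG (¬alarm → EX alarm)).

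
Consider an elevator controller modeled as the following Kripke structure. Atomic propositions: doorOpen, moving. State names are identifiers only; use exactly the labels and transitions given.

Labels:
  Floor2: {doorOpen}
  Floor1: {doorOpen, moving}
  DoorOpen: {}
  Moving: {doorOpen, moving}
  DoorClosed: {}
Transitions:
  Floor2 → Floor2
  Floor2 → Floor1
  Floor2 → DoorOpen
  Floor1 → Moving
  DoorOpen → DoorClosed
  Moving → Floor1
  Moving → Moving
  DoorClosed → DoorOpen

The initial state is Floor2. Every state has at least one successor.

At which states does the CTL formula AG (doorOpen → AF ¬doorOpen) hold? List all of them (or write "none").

States satisfying doorOpen → AF ¬doorOpen: {DoorOpen, DoorClosed}.
States satisfying AG (doorOpen → AF ¬doorOpen): {DoorOpen, DoorClosed}.

{DoorOpen, DoorClosed}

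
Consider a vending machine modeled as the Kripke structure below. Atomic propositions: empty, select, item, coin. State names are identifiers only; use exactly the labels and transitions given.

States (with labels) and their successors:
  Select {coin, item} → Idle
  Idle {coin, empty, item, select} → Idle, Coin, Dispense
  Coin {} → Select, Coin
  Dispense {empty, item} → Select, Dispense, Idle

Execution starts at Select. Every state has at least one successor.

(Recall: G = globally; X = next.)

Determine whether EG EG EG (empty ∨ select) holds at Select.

No

States satisfying EG EG (empty ∨ select): {Idle, Dispense}.
States satisfying EG EG EG (empty ∨ select): {Idle, Dispense}.
No suitable path/successor from Select witnesses the formula.
Select ∉ Sat(EG EG EG (empty ∨ select)).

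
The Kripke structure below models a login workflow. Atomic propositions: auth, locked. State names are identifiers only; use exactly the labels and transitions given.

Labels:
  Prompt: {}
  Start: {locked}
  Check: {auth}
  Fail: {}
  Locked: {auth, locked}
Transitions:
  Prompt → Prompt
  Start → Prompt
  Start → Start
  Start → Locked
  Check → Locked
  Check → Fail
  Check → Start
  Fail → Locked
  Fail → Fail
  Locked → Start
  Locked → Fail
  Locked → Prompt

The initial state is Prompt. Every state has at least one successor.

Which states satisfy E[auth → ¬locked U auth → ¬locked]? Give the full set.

States satisfying auth → ¬locked: {Prompt, Start, Check, Fail}.
States satisfying E[auth → ¬locked U auth → ¬locked]: {Prompt, Start, Check, Fail}.

{Prompt, Start, Check, Fail}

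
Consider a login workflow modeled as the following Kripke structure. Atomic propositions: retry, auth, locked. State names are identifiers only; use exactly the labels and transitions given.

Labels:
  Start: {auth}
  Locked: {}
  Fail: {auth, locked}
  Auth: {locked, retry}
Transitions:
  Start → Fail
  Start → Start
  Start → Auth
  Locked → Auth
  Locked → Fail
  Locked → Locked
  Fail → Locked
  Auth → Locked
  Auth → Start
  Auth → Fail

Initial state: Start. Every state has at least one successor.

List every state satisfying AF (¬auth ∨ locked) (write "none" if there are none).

{Locked, Fail, Auth}

States satisfying ¬auth ∨ locked: {Locked, Fail, Auth}.
States satisfying AF (¬auth ∨ locked): {Locked, Fail, Auth}.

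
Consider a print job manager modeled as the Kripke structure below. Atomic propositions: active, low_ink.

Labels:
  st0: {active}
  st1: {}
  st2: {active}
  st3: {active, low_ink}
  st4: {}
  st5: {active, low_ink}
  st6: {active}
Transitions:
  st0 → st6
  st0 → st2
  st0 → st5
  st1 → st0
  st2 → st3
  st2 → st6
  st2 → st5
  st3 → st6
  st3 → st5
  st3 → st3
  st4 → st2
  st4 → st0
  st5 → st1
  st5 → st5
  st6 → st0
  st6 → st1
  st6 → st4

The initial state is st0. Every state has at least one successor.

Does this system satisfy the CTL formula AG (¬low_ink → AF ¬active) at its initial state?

No

States satisfying ¬low_ink → AF ¬active: {st1, st3, st4, st5}.
States satisfying AG (¬low_ink → AF ¬active): ∅.
st0 is reachable from st0 and violates ¬low_ink → AF ¬active, so AG fails at st0.
st0 ∉ Sat(AG (¬low_ink → AF ¬active)).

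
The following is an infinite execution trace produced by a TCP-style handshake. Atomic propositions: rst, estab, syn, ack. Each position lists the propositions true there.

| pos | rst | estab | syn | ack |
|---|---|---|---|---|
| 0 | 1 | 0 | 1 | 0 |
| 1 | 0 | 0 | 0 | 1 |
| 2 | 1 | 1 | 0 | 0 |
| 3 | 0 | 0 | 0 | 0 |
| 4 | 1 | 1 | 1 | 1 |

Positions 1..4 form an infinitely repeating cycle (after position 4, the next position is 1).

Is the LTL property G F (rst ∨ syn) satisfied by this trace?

F (rst ∨ syn) holds at every position 0..4, and those are all positions ever visited, so G F (rst ∨ syn) holds.

Holds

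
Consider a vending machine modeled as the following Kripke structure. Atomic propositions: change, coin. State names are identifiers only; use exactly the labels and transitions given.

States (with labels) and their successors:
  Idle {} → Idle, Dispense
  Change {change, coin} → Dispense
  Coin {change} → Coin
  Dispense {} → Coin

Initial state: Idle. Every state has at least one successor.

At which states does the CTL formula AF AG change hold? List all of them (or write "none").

{Change, Coin, Dispense}

States satisfying AG change: {Coin}.
States satisfying AF AG change: {Change, Coin, Dispense}.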